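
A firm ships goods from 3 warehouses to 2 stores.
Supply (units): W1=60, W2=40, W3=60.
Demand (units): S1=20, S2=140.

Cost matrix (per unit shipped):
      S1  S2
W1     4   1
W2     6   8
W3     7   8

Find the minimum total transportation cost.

Optimal allocation:
  W1 to S2: 60 × 1 = 60
  W2 to S1: 20 × 6 = 120
  W2 to S2: 20 × 8 = 160
  W3 to S2: 60 × 8 = 480
Total = 60 + 120 + 160 + 480 = 820.
(Supply check: W1 ships 60; W2 ships 40; W3 ships 60.)

820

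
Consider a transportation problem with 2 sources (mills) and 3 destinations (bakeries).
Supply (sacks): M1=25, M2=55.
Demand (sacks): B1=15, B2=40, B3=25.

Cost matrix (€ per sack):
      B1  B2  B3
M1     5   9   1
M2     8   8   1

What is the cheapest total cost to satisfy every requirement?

420

Optimal allocation:
  M1–B1: 15 × €5 = €75
  M1–B3: 10 × €1 = €10
  M2–B2: 40 × €8 = €320
  M2–B3: 15 × €1 = €15
Total = 75 + 10 + 320 + 15 = €420.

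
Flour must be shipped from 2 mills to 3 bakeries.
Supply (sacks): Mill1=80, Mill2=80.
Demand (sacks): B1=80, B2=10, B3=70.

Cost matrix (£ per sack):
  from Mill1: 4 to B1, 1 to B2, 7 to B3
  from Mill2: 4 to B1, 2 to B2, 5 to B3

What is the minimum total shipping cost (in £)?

680

One minimum-cost allocation:
  Mill1→B1: 70 × £4 = £280
  Mill1→B2: 10 × £1 = £10
  Mill2→B1: 10 × £4 = £40
  Mill2→B3: 70 × £5 = £350
Total = 280 + 10 + 40 + 350 = £680.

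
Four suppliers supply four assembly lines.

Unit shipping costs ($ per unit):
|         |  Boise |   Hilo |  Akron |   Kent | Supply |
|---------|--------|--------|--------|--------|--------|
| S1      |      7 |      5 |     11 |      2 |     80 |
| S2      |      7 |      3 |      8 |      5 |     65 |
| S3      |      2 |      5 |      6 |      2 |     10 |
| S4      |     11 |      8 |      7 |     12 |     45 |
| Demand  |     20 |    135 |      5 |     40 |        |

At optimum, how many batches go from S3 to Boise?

Solving gives:
  S1–Boise: 10 batches
  S1–Hilo: 30 batches
  S1–Kent: 40 batches
  S2–Hilo: 65 batches
  S3–Boise: 10 batches
  S4–Hilo: 40 batches
  S4–Akron: 5 batches
Total cost = $870.
So S3→Boise carries 10 batches.

10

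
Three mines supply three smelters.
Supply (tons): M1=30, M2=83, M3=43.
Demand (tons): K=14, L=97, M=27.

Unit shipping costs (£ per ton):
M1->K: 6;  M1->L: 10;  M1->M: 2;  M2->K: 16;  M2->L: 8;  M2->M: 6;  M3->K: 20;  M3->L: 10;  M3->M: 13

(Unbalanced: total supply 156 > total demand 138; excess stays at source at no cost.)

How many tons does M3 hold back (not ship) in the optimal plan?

Minimum-cost shipments:
  M1–K: 14 × £6 = £84
  M1–M: 16 × £2 = £32
  M2–L: 72 × £8 = £576
  M2–M: 11 × £6 = £66
  M3–L: 25 × £10 = £250
Total cost = £1008.
M3 ships 25 of its 43, leaving 18.

18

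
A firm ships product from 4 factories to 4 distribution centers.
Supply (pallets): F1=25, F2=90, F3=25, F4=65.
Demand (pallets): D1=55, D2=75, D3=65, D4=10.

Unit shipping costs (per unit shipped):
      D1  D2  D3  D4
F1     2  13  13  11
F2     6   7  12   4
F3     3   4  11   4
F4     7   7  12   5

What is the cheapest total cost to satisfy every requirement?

An optimal shipping plan:
  F1->D1: 25 × 2 = 50
  F2->D1: 30 × 6 = 180
  F2->D2: 50 × 7 = 350
  F2->D4: 10 × 4 = 40
  F3->D2: 25 × 4 = 100
  F4->D3: 65 × 12 = 780
Total = 50 + 180 + 350 + 40 + 100 + 780 = 1500.
(Supply check: F1 ships 25; F2 ships 90; F3 ships 25; F4 ships 65.)

1500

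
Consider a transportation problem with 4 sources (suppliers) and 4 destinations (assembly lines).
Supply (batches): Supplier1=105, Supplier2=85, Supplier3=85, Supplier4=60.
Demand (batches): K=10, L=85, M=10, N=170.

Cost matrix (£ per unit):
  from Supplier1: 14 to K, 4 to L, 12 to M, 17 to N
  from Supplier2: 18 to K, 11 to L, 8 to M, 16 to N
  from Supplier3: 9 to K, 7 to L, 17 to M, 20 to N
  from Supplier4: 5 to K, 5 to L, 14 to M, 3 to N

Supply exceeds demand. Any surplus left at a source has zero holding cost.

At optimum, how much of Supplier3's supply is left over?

Minimum-cost shipments:
  Supplier1 to L: 70 × £4 = £280
  Supplier1 to N: 35 × £17 = £595
  Supplier2 to M: 10 × £8 = £80
  Supplier2 to N: 75 × £16 = £1200
  Supplier3 to K: 10 × £9 = £90
  Supplier3 to L: 15 × £7 = £105
  Supplier4 to N: 60 × £3 = £180
Total cost = £2530.
Supplier3 ships 25 of its 85, leaving 60.

60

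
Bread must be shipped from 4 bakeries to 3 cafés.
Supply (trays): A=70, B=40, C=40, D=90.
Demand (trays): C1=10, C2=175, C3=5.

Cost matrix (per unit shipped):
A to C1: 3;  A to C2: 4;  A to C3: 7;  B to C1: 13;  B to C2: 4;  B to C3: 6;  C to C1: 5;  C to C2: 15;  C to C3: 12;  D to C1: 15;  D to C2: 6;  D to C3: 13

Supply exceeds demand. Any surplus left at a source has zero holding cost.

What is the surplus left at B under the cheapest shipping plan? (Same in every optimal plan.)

0

An optimal plan:
  A→C2: 70 × 4 = 280
  B→C2: 35 × 4 = 140
  B→C3: 5 × 6 = 30
  C→C1: 10 × 5 = 50
  D→C2: 70 × 6 = 420
Total cost = 920.
B ships 40 of its 40, leaving 0.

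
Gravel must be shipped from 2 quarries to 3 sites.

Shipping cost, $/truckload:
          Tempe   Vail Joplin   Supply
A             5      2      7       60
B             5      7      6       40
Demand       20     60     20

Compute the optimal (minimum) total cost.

340

An optimal shipping plan:
  A->Vail: 60 × $2 = $120
  B->Tempe: 20 × $5 = $100
  B->Joplin: 20 × $6 = $120
Total = 120 + 100 + 120 = $340.
(Supply check: A ships 60; B ships 40.)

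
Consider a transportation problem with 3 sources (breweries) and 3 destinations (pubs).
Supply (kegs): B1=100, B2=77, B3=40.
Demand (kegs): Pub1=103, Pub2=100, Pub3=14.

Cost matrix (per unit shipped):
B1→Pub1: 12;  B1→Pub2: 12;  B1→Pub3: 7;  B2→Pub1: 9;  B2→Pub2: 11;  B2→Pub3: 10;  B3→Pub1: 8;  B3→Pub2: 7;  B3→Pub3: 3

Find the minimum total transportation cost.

A cheapest plan:
  B1→Pub1: 26 × 12 = 312
  B1→Pub2: 60 × 12 = 720
  B1→Pub3: 14 × 7 = 98
  B2→Pub1: 77 × 9 = 693
  B3→Pub2: 40 × 7 = 280
Total = 312 + 720 + 98 + 693 + 280 = 2103.

2103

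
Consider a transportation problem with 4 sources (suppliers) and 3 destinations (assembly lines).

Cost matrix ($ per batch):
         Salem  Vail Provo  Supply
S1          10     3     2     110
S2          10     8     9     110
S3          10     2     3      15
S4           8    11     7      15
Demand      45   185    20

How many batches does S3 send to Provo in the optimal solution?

0

The minimum-cost plan:
  S1 to Vail: 90 batches
  S1 to Provo: 20 batches
  S2 to Salem: 30 batches
  S2 to Vail: 80 batches
  S3 to Vail: 15 batches
  S4 to Salem: 15 batches
Total cost = $1400.
The route S3→Provo is not used.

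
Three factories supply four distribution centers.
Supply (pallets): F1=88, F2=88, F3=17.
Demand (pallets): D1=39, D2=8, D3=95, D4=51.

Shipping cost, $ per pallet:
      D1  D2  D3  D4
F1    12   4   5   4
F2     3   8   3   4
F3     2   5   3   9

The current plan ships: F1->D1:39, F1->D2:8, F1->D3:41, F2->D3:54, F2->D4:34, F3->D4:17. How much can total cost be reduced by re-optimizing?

477

Current plan cost = 39·12 + 8·4 + 41·5 + 54·3 + 34·4 + 17·9 = $1156.
Optimal plan:
  F1 to D2: 8 pallets
  F1 to D3: 29 pallets
  F1 to D4: 51 pallets
  F2 to D1: 22 pallets
  F2 to D3: 66 pallets
  F3 to D1: 17 pallets
Optimal cost = $679.
Saving = 1156 − 679 = $477.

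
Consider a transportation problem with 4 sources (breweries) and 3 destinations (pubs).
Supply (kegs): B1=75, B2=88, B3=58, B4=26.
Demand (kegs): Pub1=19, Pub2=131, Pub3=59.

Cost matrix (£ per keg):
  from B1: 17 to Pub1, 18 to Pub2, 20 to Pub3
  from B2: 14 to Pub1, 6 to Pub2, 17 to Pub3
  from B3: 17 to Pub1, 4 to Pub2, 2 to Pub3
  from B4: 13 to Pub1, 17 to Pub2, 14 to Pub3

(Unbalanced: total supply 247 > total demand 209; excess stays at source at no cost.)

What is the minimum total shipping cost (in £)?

An optimal shipping plan:
  B1->Pub2: 37 × £18 = £666
  B2->Pub2: 88 × £6 = £528
  B3->Pub2: 6 × £4 = £24
  B3->Pub3: 52 × £2 = £104
  B4->Pub1: 19 × £13 = £247
  B4->Pub3: 7 × £14 = £98
Total = 666 + 528 + 24 + 104 + 247 + 98 = £1667.

1667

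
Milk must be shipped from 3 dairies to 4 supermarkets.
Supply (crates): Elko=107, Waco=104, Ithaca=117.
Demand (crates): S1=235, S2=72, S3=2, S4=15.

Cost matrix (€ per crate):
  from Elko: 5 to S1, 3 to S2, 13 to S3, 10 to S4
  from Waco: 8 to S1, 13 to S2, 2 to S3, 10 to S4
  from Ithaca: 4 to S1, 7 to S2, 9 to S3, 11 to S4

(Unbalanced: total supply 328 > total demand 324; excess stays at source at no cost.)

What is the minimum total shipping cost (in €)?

One minimum-cost allocation:
  Elko->S1: 35 crates
  Elko->S2: 72 crates
  Waco->S1: 83 crates
  Waco->S3: 2 crates
  Waco->S4: 15 crates
  Ithaca->S1: 117 crates
Total cost = €1677.

1677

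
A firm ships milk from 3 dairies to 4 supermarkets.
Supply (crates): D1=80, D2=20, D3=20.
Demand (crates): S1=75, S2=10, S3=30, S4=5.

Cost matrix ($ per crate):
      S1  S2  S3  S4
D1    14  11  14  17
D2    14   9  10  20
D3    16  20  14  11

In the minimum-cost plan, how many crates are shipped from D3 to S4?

5

The minimum-cost plan:
  D1 to S1: 70 × $14 = $980
  D1 to S2: 10 × $11 = $110
  D2 to S3: 20 × $10 = $200
  D3 to S1: 5 × $16 = $80
  D3 to S3: 10 × $14 = $140
  D3 to S4: 5 × $11 = $55
Total cost = $1565.
So D3→S4 carries 5 crates.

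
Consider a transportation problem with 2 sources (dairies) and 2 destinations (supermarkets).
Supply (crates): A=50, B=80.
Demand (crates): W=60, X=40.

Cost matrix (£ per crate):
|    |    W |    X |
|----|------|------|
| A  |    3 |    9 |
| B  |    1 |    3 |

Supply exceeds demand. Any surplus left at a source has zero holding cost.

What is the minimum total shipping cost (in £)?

220

One minimum-cost allocation:
  A–W: 20 × £3 = £60
  B–W: 40 × £1 = £40
  B–X: 40 × £3 = £120
Total = 60 + 40 + 120 = £220.
(Supply check: A ships 20; B ships 80.)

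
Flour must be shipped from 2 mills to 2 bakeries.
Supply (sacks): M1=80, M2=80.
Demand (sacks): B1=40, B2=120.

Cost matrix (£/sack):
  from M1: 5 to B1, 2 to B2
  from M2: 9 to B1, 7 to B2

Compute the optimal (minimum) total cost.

800

A cheapest plan:
  M1–B2: 80 × £2 = £160
  M2–B1: 40 × £9 = £360
  M2–B2: 40 × £7 = £280
Total = 160 + 360 + 280 = £800.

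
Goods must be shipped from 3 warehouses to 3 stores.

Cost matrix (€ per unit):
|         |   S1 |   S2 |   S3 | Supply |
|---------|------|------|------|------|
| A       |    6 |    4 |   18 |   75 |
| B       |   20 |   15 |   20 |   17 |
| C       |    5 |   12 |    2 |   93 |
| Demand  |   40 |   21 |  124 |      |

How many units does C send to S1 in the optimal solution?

0

The minimum-cost plan:
  A–S1: 40 × €6 = €240
  A–S2: 21 × €4 = €84
  A–S3: 14 × €18 = €252
  B–S3: 17 × €20 = €340
  C–S3: 93 × €2 = €186
Total cost = €1102.
The route C→S1 is not used.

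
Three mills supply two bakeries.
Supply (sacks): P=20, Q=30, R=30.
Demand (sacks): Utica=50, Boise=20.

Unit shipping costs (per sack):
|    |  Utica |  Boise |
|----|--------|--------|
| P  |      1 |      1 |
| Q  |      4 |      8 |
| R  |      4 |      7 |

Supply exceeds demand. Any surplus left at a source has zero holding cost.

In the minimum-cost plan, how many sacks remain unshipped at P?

Minimum-cost shipments:
  P→Boise: 20 × 1 = 20
  Q→Utica: 20 × 4 = 80
  R→Utica: 30 × 4 = 120
Total cost = 220.
P ships 20 of its 20, leaving 0.

0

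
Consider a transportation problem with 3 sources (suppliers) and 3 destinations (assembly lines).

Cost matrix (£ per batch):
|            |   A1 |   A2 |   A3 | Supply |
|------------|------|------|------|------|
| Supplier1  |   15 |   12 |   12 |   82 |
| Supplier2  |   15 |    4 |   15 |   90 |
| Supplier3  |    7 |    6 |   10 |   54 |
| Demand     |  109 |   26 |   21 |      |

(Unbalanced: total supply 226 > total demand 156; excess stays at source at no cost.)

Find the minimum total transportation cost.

A cheapest plan:
  Supplier1 to A3: 21 × £12 = £252
  Supplier2 to A1: 55 × £15 = £825
  Supplier2 to A2: 26 × £4 = £104
  Supplier3 to A1: 54 × £7 = £378
Total = 252 + 825 + 104 + 378 = £1559.

1559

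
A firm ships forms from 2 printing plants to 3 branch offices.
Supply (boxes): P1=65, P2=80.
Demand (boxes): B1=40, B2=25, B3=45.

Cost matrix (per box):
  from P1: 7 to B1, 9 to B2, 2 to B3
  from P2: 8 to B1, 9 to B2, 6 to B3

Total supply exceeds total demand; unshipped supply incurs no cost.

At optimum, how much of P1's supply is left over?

An optimal plan:
  P1→B1: 20 × 7 = 140
  P1→B3: 45 × 2 = 90
  P2→B1: 20 × 8 = 160
  P2→B2: 25 × 9 = 225
Total cost = 615.
P1 ships 65 of its 65, leaving 0.

0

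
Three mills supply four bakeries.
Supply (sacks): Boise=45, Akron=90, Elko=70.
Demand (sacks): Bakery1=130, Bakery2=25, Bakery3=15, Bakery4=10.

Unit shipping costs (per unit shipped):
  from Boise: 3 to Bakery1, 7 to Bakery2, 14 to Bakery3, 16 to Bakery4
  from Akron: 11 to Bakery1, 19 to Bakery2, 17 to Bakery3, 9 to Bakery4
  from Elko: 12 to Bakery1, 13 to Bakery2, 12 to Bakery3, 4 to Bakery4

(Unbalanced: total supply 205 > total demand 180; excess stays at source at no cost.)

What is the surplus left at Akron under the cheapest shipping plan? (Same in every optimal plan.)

5

Minimum-cost shipments:
  Boise→Bakery1: 45 × 3 = 135
  Akron→Bakery1: 85 × 11 = 935
  Elko→Bakery2: 25 × 13 = 325
  Elko→Bakery3: 15 × 12 = 180
  Elko→Bakery4: 10 × 4 = 40
Total cost = 1615.
Akron ships 85 of its 90, leaving 5.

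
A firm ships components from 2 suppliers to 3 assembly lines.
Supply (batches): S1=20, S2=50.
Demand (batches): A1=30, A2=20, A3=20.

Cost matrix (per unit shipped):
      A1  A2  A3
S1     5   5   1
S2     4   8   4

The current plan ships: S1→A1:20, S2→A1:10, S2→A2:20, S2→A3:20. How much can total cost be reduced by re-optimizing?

Current plan cost = 20·5 + 10·4 + 20·8 + 20·4 = 380.
Optimal plan:
  S1->A2: 20 × 5 = 100
  S2->A1: 30 × 4 = 120
  S2->A3: 20 × 4 = 80
Optimal cost = 300.
Saving = 380 − 300 = 80.

80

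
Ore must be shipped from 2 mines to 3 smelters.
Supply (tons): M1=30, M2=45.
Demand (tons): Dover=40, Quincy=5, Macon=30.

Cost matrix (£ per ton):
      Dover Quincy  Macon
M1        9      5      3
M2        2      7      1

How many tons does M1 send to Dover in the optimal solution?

Solving gives:
  M1–Quincy: 5 × £5 = £25
  M1–Macon: 25 × £3 = £75
  M2–Dover: 40 × £2 = £80
  M2–Macon: 5 × £1 = £5
Total cost = £185.
The route M1→Dover is not used.

0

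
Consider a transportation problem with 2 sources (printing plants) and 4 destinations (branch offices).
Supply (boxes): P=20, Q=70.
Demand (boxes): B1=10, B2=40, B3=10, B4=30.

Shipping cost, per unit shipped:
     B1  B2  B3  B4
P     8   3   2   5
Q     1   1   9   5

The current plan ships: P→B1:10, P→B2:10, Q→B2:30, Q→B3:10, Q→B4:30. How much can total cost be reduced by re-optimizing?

160

Current plan cost = 10·8 + 10·3 + 30·1 + 10·9 + 30·5 = 380.
Optimal plan:
  P→B3: 10 × 2 = 20
  P→B4: 10 × 5 = 50
  Q→B1: 10 × 1 = 10
  Q→B2: 40 × 1 = 40
  Q→B4: 20 × 5 = 100
Optimal cost = 220.
Saving = 380 − 220 = 160.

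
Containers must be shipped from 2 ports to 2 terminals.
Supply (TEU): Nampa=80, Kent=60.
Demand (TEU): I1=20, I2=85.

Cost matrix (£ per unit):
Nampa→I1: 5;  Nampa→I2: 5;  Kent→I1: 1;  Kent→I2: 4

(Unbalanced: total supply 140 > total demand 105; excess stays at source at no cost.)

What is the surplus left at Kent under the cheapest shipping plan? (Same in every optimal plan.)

Minimum-cost shipments:
  Nampa->I2: 45 × £5 = £225
  Kent->I1: 20 × £1 = £20
  Kent->I2: 40 × £4 = £160
Total cost = £405.
Kent ships 60 of its 60, leaving 0.

0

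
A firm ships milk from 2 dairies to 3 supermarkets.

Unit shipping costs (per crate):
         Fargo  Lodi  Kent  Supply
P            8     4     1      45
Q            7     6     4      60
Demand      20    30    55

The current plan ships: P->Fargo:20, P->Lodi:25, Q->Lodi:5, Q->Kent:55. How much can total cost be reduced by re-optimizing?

105

Current plan cost = 20·8 + 25·4 + 5·6 + 55·4 = 510.
Optimal plan:
  P–Kent: 45 × 1 = 45
  Q–Fargo: 20 × 7 = 140
  Q–Lodi: 30 × 6 = 180
  Q–Kent: 10 × 4 = 40
Optimal cost = 405.
Saving = 510 − 405 = 105.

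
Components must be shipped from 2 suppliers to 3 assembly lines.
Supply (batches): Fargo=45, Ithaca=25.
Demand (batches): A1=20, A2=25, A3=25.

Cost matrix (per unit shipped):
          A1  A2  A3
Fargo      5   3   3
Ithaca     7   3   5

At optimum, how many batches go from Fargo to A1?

20

Solving gives:
  Fargo→A1: 20 batches
  Fargo→A3: 25 batches
  Ithaca→A2: 25 batches
Total cost = 250.
So Fargo→A1 carries 20 batches.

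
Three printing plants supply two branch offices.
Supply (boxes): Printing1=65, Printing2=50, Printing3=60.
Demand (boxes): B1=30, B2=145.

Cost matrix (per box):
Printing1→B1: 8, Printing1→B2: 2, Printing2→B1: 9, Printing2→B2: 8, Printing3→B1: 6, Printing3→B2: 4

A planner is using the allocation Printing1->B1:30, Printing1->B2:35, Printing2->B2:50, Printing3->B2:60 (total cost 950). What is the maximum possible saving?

150

Current plan cost = 30·8 + 35·2 + 50·8 + 60·4 = 950.
Optimal plan:
  Printing1 to B2: 65 × 2 = 130
  Printing2 to B1: 30 × 9 = 270
  Printing2 to B2: 20 × 8 = 160
  Printing3 to B2: 60 × 4 = 240
Optimal cost = 800.
Saving = 950 − 800 = 150.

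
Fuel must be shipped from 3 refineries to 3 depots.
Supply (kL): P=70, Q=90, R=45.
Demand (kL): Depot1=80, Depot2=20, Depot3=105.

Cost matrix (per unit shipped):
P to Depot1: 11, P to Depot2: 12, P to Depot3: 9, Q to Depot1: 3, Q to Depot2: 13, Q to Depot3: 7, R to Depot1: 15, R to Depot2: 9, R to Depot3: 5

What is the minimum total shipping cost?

An optimal shipping plan:
  P–Depot2: 20 × 12 = 240
  P–Depot3: 50 × 9 = 450
  Q–Depot1: 80 × 3 = 240
  Q–Depot3: 10 × 7 = 70
  R–Depot3: 45 × 5 = 225
Total = 240 + 450 + 240 + 70 + 225 = 1225.

1225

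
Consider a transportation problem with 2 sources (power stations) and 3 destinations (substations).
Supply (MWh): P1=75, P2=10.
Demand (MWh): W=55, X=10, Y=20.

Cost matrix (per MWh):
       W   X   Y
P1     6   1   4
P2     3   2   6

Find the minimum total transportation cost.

390

A cheapest plan:
  P1→W: 45 × 6 = 270
  P1→X: 10 × 1 = 10
  P1→Y: 20 × 4 = 80
  P2→W: 10 × 3 = 30
Total = 270 + 10 + 80 + 30 = 390.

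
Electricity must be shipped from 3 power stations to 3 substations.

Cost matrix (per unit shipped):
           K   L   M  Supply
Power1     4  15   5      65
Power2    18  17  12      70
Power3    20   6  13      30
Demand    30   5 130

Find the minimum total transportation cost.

One minimum-cost allocation:
  Power1 to K: 30 MWh
  Power1 to M: 35 MWh
  Power2 to M: 70 MWh
  Power3 to L: 5 MWh
  Power3 to M: 25 MWh
Total cost = 1490.

1490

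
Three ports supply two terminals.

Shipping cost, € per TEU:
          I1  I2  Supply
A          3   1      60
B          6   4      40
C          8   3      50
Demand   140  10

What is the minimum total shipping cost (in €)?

770

Optimal allocation:
  A–I1: 60 × €3 = €180
  B–I1: 40 × €6 = €240
  C–I1: 40 × €8 = €320
  C–I2: 10 × €3 = €30
Total = 180 + 240 + 320 + 30 = €770.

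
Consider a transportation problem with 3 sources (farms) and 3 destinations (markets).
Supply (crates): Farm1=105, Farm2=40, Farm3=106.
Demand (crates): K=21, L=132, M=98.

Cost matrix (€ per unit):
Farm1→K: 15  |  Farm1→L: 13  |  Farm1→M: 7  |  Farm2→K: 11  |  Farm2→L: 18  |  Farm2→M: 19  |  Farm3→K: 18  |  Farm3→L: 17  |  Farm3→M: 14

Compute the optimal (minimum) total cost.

One minimum-cost allocation:
  Farm1→L: 7 × €13 = €91
  Farm1→M: 98 × €7 = €686
  Farm2→K: 21 × €11 = €231
  Farm2→L: 19 × €18 = €342
  Farm3→L: 106 × €17 = €1802
Total = 91 + 686 + 231 + 342 + 1802 = €3152.
(Supply check: Farm1 ships 105; Farm2 ships 40; Farm3 ships 106.)

3152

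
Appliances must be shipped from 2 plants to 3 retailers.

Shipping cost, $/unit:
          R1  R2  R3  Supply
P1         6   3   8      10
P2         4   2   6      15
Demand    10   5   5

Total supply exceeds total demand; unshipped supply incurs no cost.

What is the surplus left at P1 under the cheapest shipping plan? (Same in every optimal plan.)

5

An optimal plan:
  P1->R2: 5 × $3 = $15
  P2->R1: 10 × $4 = $40
  P2->R3: 5 × $6 = $30
Total cost = $85.
P1 ships 5 of its 10, leaving 5.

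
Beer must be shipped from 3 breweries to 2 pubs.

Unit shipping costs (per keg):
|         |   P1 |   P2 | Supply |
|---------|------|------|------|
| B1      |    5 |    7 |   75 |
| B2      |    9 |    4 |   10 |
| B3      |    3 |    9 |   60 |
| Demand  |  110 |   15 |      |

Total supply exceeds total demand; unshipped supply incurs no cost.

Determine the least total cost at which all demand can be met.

An optimal shipping plan:
  B1->P1: 50 × 5 = 250
  B1->P2: 5 × 7 = 35
  B2->P2: 10 × 4 = 40
  B3->P1: 60 × 3 = 180
Total = 250 + 35 + 40 + 180 = 505.

505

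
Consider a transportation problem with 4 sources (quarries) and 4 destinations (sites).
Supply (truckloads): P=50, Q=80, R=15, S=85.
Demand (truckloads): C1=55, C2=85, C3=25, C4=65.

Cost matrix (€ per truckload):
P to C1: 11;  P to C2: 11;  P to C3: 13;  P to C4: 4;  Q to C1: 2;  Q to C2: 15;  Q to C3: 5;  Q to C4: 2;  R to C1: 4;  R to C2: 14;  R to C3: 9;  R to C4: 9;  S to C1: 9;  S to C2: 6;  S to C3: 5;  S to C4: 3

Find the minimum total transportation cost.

1005

Optimal allocation:
  P to C4: 50 × €4 = €200
  Q to C1: 40 × €2 = €80
  Q to C3: 25 × €5 = €125
  Q to C4: 15 × €2 = €30
  R to C1: 15 × €4 = €60
  S to C2: 85 × €6 = €510
Total = 200 + 80 + 125 + 30 + 60 + 510 = €1005.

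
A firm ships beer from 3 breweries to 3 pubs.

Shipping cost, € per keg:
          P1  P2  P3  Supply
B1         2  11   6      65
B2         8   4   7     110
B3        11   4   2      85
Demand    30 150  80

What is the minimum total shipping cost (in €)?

960

A cheapest plan:
  B1 to P1: 30 kegs
  B1 to P3: 35 kegs
  B2 to P2: 110 kegs
  B3 to P2: 40 kegs
  B3 to P3: 45 kegs
Total cost = €960.
(Supply check: B1 ships 65; B2 ships 110; B3 ships 85.)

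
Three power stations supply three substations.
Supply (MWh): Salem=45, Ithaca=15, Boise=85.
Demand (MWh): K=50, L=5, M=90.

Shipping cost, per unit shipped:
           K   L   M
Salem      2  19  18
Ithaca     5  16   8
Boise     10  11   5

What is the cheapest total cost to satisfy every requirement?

One minimum-cost allocation:
  Salem→K: 45 MWh
  Ithaca→K: 5 MWh
  Ithaca→M: 10 MWh
  Boise→L: 5 MWh
  Boise→M: 80 MWh
Total cost = 650.
(Supply check: Salem ships 45; Ithaca ships 15; Boise ships 85.)

650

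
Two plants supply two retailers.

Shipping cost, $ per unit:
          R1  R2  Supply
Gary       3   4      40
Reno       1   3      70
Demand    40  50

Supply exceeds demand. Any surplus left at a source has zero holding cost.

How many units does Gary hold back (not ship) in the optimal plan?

Minimum-cost shipments:
  Gary to R2: 20 × $4 = $80
  Reno to R1: 40 × $1 = $40
  Reno to R2: 30 × $3 = $90
Total cost = $210.
Gary ships 20 of its 40, leaving 20.

20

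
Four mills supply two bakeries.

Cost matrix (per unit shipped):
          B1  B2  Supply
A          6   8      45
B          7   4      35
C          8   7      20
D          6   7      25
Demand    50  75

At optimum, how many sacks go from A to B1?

45

The minimum-cost plan:
  A to B1: 45 × 6 = 270
  B to B2: 35 × 4 = 140
  C to B2: 20 × 7 = 140
  D to B1: 5 × 6 = 30
  D to B2: 20 × 7 = 140
Total cost = 720.
So A→B1 carries 45 sacks.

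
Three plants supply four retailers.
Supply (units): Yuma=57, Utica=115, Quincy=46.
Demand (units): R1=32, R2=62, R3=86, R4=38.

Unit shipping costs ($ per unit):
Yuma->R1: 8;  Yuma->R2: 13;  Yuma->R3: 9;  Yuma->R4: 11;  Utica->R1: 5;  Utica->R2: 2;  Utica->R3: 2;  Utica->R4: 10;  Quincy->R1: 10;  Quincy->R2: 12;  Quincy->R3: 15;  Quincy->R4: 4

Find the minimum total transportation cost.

An optimal shipping plan:
  Yuma–R1: 24 × $8 = $192
  Yuma–R3: 33 × $9 = $297
  Utica–R2: 62 × $2 = $124
  Utica–R3: 53 × $2 = $106
  Quincy–R1: 8 × $10 = $80
  Quincy–R4: 38 × $4 = $152
Total = 192 + 297 + 124 + 106 + 80 + 152 = $951.
(Supply check: Yuma ships 57; Utica ships 115; Quincy ships 46.)

951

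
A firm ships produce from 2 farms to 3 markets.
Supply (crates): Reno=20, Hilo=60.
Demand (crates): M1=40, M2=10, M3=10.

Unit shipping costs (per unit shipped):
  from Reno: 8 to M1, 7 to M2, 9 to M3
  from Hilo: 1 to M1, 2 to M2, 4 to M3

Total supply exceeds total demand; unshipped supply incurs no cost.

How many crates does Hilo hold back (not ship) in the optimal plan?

0

Minimum-cost shipments:
  Hilo→M1: 40 × 1 = 40
  Hilo→M2: 10 × 2 = 20
  Hilo→M3: 10 × 4 = 40
Total cost = 100.
Hilo ships 60 of its 60, leaving 0.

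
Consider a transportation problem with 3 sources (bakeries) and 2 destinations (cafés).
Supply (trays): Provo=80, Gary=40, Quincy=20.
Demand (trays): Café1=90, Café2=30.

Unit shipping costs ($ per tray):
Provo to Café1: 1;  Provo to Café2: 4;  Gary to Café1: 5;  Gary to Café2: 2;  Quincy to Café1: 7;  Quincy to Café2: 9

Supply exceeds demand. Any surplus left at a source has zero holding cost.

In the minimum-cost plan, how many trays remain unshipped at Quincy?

20

An optimal plan:
  Provo→Café1: 80 × $1 = $80
  Gary→Café1: 10 × $5 = $50
  Gary→Café2: 30 × $2 = $60
Total cost = $190.
Quincy ships 0 of its 20, leaving 20.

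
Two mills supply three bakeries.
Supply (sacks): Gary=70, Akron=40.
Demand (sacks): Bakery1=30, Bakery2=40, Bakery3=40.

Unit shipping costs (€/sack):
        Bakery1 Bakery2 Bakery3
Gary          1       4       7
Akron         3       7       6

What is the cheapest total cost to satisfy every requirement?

430

A cheapest plan:
  Gary->Bakery1: 30 sacks
  Gary->Bakery2: 40 sacks
  Akron->Bakery3: 40 sacks
Total cost = €430.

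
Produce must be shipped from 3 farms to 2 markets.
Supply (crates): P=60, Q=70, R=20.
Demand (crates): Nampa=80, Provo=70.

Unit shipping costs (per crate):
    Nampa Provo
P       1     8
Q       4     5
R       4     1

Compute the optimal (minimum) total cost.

An optimal shipping plan:
  P→Nampa: 60 × 1 = 60
  Q→Nampa: 20 × 4 = 80
  Q→Provo: 50 × 5 = 250
  R→Provo: 20 × 1 = 20
Total = 60 + 80 + 250 + 20 = 410.
(Supply check: P ships 60; Q ships 70; R ships 20.)

410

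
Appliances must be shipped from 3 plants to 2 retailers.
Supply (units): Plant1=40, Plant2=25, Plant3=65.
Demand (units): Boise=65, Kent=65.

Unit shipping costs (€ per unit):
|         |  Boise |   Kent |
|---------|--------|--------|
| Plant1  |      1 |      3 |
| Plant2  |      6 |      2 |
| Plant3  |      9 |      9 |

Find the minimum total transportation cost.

One minimum-cost allocation:
  Plant1→Boise: 40 × €1 = €40
  Plant2→Kent: 25 × €2 = €50
  Plant3→Boise: 25 × €9 = €225
  Plant3→Kent: 40 × €9 = €360
Total = 40 + 50 + 225 + 360 = €675.

675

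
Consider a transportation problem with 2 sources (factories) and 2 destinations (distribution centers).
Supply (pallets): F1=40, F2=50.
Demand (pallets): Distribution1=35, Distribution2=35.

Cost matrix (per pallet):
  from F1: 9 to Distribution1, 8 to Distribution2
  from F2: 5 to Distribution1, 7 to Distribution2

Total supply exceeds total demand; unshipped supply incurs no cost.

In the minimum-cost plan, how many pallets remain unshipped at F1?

Minimum-cost shipments:
  F1–Distribution2: 20 × 8 = 160
  F2–Distribution1: 35 × 5 = 175
  F2–Distribution2: 15 × 7 = 105
Total cost = 440.
F1 ships 20 of its 40, leaving 20.

20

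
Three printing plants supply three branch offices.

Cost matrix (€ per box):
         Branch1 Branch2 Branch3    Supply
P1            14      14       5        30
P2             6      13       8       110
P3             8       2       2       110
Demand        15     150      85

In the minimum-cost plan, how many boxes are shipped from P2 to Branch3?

55

Solving gives:
  P1→Branch3: 30 × €5 = €150
  P2→Branch1: 15 × €6 = €90
  P2→Branch2: 40 × €13 = €520
  P2→Branch3: 55 × €8 = €440
  P3→Branch2: 110 × €2 = €220
Total cost = €1420.
So P2→Branch3 carries 55 boxes.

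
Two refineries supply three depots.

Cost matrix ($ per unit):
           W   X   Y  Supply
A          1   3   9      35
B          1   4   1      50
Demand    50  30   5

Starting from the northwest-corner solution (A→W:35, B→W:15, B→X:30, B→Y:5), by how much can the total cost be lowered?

Current plan cost = 35·1 + 15·1 + 30·4 + 5·1 = $175.
Optimal plan:
  A->W: 5 kL
  A->X: 30 kL
  B->W: 45 kL
  B->Y: 5 kL
Optimal cost = $145.
Saving = 175 − 145 = $30.

30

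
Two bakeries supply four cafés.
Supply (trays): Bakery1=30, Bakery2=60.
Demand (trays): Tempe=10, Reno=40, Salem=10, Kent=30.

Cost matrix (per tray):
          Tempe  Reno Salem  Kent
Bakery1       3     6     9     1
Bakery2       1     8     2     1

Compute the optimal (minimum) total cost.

An optimal shipping plan:
  Bakery1 to Reno: 30 × 6 = 180
  Bakery2 to Tempe: 10 × 1 = 10
  Bakery2 to Reno: 10 × 8 = 80
  Bakery2 to Salem: 10 × 2 = 20
  Bakery2 to Kent: 30 × 1 = 30
Total = 180 + 10 + 80 + 20 + 30 = 320.

320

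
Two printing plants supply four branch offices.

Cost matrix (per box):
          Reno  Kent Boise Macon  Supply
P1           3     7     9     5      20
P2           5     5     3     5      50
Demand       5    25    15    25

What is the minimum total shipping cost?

310

A cheapest plan:
  P1 to Reno: 5 boxes
  P1 to Macon: 15 boxes
  P2 to Kent: 25 boxes
  P2 to Boise: 15 boxes
  P2 to Macon: 10 boxes
Total cost = 310.
(Supply check: P1 ships 20; P2 ships 50.)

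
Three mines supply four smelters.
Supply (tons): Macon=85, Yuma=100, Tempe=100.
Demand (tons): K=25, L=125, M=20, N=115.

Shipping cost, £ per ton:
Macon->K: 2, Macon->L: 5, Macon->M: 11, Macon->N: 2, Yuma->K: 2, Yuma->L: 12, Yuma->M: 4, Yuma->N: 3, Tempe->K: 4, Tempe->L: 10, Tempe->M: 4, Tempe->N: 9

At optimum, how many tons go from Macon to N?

The minimum-cost plan:
  Macon->L: 70 × £5 = £350
  Macon->N: 15 × £2 = £30
  Yuma->N: 100 × £3 = £300
  Tempe->K: 25 × £4 = £100
  Tempe->L: 55 × £10 = £550
  Tempe->M: 20 × £4 = £80
Total cost = £1410.
So Macon→N carries 15 tons.

15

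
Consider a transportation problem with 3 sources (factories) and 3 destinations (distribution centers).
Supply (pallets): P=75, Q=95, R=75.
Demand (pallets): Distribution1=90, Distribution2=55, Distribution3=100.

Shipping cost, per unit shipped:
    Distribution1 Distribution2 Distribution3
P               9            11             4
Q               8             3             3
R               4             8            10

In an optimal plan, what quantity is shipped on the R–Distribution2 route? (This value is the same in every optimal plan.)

0

Solving gives:
  P→Distribution3: 75 × 4 = 300
  Q→Distribution1: 15 × 8 = 120
  Q→Distribution2: 55 × 3 = 165
  Q→Distribution3: 25 × 3 = 75
  R→Distribution1: 75 × 4 = 300
Total cost = 960.
The route R→Distribution2 is not used.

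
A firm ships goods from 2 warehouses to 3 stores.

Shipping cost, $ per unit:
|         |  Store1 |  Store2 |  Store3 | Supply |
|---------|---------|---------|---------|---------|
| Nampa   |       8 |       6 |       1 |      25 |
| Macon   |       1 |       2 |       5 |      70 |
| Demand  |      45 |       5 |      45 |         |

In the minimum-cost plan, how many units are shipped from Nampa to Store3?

25

Solving gives:
  Nampa to Store3: 25 × $1 = $25
  Macon to Store1: 45 × $1 = $45
  Macon to Store2: 5 × $2 = $10
  Macon to Store3: 20 × $5 = $100
Total cost = $180.
So Nampa→Store3 carries 25 units.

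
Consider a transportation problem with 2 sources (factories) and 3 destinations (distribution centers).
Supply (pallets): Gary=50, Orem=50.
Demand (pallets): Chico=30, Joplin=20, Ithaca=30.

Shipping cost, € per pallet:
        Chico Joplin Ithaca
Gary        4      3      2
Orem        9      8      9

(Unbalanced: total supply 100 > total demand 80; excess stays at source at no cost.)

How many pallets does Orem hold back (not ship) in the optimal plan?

20

Minimum-cost shipments:
  Gary->Chico: 20 × €4 = €80
  Gary->Ithaca: 30 × €2 = €60
  Orem->Chico: 10 × €9 = €90
  Orem->Joplin: 20 × €8 = €160
Total cost = €390.
Orem ships 30 of its 50, leaving 20.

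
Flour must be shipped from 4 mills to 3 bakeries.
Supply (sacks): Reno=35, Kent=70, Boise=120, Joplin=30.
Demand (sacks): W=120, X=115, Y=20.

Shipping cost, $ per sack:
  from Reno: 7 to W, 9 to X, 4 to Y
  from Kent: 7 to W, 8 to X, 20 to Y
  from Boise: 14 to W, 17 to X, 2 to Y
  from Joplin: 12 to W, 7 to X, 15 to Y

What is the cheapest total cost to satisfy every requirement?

2485

One minimum-cost allocation:
  Reno to W: 20 × $7 = $140
  Reno to X: 15 × $9 = $135
  Kent to X: 70 × $8 = $560
  Boise to W: 100 × $14 = $1400
  Boise to Y: 20 × $2 = $40
  Joplin to X: 30 × $7 = $210
Total = 140 + 135 + 560 + 1400 + 40 + 210 = $2485.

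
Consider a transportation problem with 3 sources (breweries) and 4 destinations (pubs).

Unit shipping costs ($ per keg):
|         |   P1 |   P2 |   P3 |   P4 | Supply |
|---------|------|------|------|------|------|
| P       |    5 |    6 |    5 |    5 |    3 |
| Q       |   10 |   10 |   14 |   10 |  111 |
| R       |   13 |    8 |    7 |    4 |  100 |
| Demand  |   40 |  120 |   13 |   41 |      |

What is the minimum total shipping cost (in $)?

1748

A cheapest plan:
  P→P1: 3 × $5 = $15
  Q→P1: 37 × $10 = $370
  Q→P2: 74 × $10 = $740
  R→P2: 46 × $8 = $368
  R→P3: 13 × $7 = $91
  R→P4: 41 × $4 = $164
Total = 15 + 370 + 740 + 368 + 91 + 164 = $1748.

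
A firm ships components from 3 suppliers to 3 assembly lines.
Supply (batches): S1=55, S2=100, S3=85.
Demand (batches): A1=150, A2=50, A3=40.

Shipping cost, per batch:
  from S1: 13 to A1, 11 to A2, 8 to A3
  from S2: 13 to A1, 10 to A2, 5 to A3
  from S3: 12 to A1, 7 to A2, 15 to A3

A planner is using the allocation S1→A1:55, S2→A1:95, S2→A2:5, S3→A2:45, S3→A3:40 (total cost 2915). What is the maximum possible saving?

450

Current plan cost = 55·13 + 95·13 + 5·10 + 45·7 + 40·15 = 2915.
Optimal plan:
  S1–A1: 55 × 13 = 715
  S2–A1: 60 × 13 = 780
  S2–A3: 40 × 5 = 200
  S3–A1: 35 × 12 = 420
  S3–A2: 50 × 7 = 350
Optimal cost = 2465.
Saving = 2915 − 2465 = 450.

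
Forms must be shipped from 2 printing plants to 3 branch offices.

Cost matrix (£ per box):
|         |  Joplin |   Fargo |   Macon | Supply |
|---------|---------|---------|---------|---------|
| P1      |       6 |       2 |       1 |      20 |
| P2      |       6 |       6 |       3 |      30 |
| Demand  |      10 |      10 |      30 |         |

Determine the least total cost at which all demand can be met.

150

Optimal allocation:
  P1–Fargo: 10 boxes
  P1–Macon: 10 boxes
  P2–Joplin: 10 boxes
  P2–Macon: 20 boxes
Total cost = £150.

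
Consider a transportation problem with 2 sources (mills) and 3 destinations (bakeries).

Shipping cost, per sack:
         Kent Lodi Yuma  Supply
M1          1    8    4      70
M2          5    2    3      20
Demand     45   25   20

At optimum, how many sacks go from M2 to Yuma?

The minimum-cost plan:
  M1 to Kent: 45 × 1 = 45
  M1 to Lodi: 5 × 8 = 40
  M1 to Yuma: 20 × 4 = 80
  M2 to Lodi: 20 × 2 = 40
Total cost = 205.
The route M2→Yuma is not used.

0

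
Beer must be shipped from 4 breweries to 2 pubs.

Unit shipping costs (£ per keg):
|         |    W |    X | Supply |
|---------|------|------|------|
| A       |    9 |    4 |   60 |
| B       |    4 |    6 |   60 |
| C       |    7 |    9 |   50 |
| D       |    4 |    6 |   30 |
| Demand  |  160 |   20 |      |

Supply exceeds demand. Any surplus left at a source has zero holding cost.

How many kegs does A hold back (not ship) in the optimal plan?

20

Minimum-cost shipments:
  A to W: 20 × £9 = £180
  A to X: 20 × £4 = £80
  B to W: 60 × £4 = £240
  C to W: 50 × £7 = £350
  D to W: 30 × £4 = £120
Total cost = £970.
A ships 40 of its 60, leaving 20.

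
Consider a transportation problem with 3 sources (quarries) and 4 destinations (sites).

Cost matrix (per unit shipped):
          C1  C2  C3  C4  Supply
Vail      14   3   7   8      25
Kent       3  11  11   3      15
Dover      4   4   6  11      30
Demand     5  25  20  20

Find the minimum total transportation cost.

One minimum-cost allocation:
  Vail–C2: 20 truckloads
  Vail–C4: 5 truckloads
  Kent–C4: 15 truckloads
  Dover–C1: 5 truckloads
  Dover–C2: 5 truckloads
  Dover–C3: 20 truckloads
Total cost = 305.
(Supply check: Vail ships 25; Kent ships 15; Dover ships 30.)

305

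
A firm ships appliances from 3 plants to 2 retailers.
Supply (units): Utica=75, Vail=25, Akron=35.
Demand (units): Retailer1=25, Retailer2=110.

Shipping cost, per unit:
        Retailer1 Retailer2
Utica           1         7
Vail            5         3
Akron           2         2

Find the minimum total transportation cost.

One minimum-cost allocation:
  Utica→Retailer1: 25 units
  Utica→Retailer2: 50 units
  Vail→Retailer2: 25 units
  Akron→Retailer2: 35 units
Total cost = 520.

520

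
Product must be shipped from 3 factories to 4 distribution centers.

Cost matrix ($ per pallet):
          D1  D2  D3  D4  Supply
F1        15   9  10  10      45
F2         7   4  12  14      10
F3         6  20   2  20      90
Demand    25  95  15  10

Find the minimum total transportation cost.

1625

A cheapest plan:
  F1 to D2: 45 × $9 = $405
  F2 to D2: 10 × $4 = $40
  F3 to D1: 25 × $6 = $150
  F3 to D2: 40 × $20 = $800
  F3 to D3: 15 × $2 = $30
  F3 to D4: 10 × $20 = $200
Total = 405 + 40 + 150 + 800 + 30 + 200 = $1625.
(Supply check: F1 ships 45; F2 ships 10; F3 ships 90.)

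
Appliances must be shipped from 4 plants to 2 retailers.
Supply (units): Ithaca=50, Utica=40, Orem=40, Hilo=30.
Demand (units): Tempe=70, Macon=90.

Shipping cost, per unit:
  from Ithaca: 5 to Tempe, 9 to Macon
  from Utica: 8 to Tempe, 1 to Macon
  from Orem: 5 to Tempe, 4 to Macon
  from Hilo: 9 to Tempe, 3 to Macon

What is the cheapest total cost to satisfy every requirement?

560

One minimum-cost allocation:
  Ithaca–Tempe: 50 × 5 = 250
  Utica–Macon: 40 × 1 = 40
  Orem–Tempe: 20 × 5 = 100
  Orem–Macon: 20 × 4 = 80
  Hilo–Macon: 30 × 3 = 90
Total = 250 + 40 + 100 + 80 + 90 = 560.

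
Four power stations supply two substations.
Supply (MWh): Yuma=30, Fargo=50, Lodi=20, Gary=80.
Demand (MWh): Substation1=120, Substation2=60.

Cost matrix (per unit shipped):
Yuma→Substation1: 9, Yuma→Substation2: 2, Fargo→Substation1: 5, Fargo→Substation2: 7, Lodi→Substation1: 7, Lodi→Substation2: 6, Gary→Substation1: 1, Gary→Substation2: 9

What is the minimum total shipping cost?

Optimal allocation:
  Yuma→Substation2: 30 × 2 = 60
  Fargo→Substation1: 40 × 5 = 200
  Fargo→Substation2: 10 × 7 = 70
  Lodi→Substation2: 20 × 6 = 120
  Gary→Substation1: 80 × 1 = 80
Total = 60 + 200 + 70 + 120 + 80 = 530.
(Supply check: Yuma ships 30; Fargo ships 50; Lodi ships 20; Gary ships 80.)

530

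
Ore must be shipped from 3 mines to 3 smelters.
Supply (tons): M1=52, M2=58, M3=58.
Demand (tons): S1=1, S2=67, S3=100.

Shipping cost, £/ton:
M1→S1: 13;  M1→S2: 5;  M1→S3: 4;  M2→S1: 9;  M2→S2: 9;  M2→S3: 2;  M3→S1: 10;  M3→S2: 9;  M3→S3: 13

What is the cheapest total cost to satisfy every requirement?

857

Optimal allocation:
  M1–S2: 10 × £5 = £50
  M1–S3: 42 × £4 = £168
  M2–S3: 58 × £2 = £116
  M3–S1: 1 × £10 = £10
  M3–S2: 57 × £9 = £513
Total = 50 + 168 + 116 + 10 + 513 = £857.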